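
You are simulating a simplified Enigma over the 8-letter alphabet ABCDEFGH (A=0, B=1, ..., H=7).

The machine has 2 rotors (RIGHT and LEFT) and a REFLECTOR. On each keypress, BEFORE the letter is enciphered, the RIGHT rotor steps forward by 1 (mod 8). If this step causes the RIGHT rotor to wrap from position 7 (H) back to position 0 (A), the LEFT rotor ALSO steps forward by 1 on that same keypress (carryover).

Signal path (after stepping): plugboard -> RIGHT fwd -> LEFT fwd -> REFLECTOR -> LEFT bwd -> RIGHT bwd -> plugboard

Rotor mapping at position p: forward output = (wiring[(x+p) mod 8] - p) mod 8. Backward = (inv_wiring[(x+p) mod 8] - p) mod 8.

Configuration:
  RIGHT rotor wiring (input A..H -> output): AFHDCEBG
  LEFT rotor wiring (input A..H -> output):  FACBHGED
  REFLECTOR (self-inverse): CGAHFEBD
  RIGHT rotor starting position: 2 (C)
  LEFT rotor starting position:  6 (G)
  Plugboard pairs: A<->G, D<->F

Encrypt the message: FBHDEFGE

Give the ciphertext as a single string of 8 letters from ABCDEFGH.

Answer: GGDCBHAC

Derivation:
Char 1 ('F'): step: R->3, L=6; F->plug->D->R->G->L->B->refl->G->L'->A->R'->A->plug->G
Char 2 ('B'): step: R->4, L=6; B->plug->B->R->A->L->G->refl->B->L'->G->R'->A->plug->G
Char 3 ('H'): step: R->5, L=6; H->plug->H->R->F->L->D->refl->H->L'->C->R'->F->plug->D
Char 4 ('D'): step: R->6, L=6; D->plug->F->R->F->L->D->refl->H->L'->C->R'->C->plug->C
Char 5 ('E'): step: R->7, L=6; E->plug->E->R->E->L->E->refl->F->L'->B->R'->B->plug->B
Char 6 ('F'): step: R->0, L->7 (L advanced); F->plug->D->R->D->L->D->refl->H->L'->G->R'->H->plug->H
Char 7 ('G'): step: R->1, L=7; G->plug->A->R->E->L->C->refl->A->L'->F->R'->G->plug->A
Char 8 ('E'): step: R->2, L=7; E->plug->E->R->H->L->F->refl->E->L'->A->R'->C->plug->C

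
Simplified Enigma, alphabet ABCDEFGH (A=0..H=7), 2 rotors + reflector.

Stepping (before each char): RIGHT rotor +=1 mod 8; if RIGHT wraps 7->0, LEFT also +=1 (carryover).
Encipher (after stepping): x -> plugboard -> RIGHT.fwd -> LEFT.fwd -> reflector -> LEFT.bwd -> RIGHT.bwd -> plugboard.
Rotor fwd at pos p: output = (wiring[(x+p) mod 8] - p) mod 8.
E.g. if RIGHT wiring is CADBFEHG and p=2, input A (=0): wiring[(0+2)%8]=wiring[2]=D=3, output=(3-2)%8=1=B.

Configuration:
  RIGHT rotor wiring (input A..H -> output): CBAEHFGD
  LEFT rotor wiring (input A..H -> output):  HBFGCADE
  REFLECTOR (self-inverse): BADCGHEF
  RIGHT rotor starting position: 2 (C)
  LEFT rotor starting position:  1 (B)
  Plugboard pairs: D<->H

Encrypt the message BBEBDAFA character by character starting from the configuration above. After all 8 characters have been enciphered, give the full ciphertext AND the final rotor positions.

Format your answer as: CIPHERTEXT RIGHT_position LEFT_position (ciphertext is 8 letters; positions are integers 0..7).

Answer: CHDFHHAD 2 2

Derivation:
Char 1 ('B'): step: R->3, L=1; B->plug->B->R->E->L->H->refl->F->L'->C->R'->C->plug->C
Char 2 ('B'): step: R->4, L=1; B->plug->B->R->B->L->E->refl->G->L'->H->R'->D->plug->H
Char 3 ('E'): step: R->5, L=1; E->plug->E->R->E->L->H->refl->F->L'->C->R'->H->plug->D
Char 4 ('B'): step: R->6, L=1; B->plug->B->R->F->L->C->refl->D->L'->G->R'->F->plug->F
Char 5 ('D'): step: R->7, L=1; D->plug->H->R->H->L->G->refl->E->L'->B->R'->D->plug->H
Char 6 ('A'): step: R->0, L->2 (L advanced); A->plug->A->R->C->L->A->refl->B->L'->E->R'->D->plug->H
Char 7 ('F'): step: R->1, L=2; F->plug->F->R->F->L->C->refl->D->L'->A->R'->A->plug->A
Char 8 ('A'): step: R->2, L=2; A->plug->A->R->G->L->F->refl->H->L'->H->R'->H->plug->D
Final: ciphertext=CHDFHHAD, RIGHT=2, LEFT=2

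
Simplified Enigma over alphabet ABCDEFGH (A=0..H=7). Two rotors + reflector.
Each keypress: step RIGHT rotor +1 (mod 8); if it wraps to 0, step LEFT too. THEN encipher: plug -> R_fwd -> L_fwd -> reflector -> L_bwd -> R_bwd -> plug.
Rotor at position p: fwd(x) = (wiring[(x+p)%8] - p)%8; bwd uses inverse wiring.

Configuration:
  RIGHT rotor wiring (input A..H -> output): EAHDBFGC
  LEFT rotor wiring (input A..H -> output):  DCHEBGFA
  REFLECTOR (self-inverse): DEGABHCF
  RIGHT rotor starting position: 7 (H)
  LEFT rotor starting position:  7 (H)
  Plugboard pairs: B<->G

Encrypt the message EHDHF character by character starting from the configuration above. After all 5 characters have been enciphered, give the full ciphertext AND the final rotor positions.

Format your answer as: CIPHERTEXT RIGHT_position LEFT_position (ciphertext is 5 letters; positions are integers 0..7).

Char 1 ('E'): step: R->0, L->0 (L advanced); E->plug->E->R->B->L->C->refl->G->L'->F->R'->F->plug->F
Char 2 ('H'): step: R->1, L=0; H->plug->H->R->D->L->E->refl->B->L'->E->R'->E->plug->E
Char 3 ('D'): step: R->2, L=0; D->plug->D->R->D->L->E->refl->B->L'->E->R'->E->plug->E
Char 4 ('H'): step: R->3, L=0; H->plug->H->R->E->L->B->refl->E->L'->D->R'->D->plug->D
Char 5 ('F'): step: R->4, L=0; F->plug->F->R->E->L->B->refl->E->L'->D->R'->G->plug->B
Final: ciphertext=FEEDB, RIGHT=4, LEFT=0

Answer: FEEDB 4 0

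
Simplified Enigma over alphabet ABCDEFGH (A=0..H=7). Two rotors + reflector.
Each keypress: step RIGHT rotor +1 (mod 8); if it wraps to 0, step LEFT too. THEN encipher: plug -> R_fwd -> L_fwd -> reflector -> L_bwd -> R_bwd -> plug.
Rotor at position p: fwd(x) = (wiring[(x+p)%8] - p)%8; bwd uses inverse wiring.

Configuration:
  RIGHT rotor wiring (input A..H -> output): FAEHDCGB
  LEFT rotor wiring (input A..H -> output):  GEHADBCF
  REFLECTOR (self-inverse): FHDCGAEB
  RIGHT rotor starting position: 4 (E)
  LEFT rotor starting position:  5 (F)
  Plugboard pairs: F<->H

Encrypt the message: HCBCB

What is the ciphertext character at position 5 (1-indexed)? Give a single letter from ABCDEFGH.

Char 1 ('H'): step: R->5, L=5; H->plug->F->R->H->L->G->refl->E->L'->A->R'->D->plug->D
Char 2 ('C'): step: R->6, L=5; C->plug->C->R->H->L->G->refl->E->L'->A->R'->A->plug->A
Char 3 ('B'): step: R->7, L=5; B->plug->B->R->G->L->D->refl->C->L'->F->R'->D->plug->D
Char 4 ('C'): step: R->0, L->6 (L advanced); C->plug->C->R->E->L->B->refl->H->L'->B->R'->H->plug->F
Char 5 ('B'): step: R->1, L=6; B->plug->B->R->D->L->G->refl->E->L'->A->R'->G->plug->G

G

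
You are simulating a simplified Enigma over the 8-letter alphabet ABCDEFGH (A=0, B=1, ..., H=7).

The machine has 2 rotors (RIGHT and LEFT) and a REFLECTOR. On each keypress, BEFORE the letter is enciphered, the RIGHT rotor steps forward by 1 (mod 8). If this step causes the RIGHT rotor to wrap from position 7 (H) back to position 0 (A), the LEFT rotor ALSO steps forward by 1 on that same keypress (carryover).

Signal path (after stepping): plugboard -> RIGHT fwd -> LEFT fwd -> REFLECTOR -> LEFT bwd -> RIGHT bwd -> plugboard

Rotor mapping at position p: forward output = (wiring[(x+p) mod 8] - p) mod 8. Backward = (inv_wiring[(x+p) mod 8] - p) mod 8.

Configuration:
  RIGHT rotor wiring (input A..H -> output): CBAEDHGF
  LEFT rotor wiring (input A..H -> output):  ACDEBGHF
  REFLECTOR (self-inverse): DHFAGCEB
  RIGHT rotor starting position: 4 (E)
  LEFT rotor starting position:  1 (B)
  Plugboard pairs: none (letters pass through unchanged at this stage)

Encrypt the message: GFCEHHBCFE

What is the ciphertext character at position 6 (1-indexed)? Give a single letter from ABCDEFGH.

Char 1 ('G'): step: R->5, L=1; G->plug->G->R->H->L->H->refl->B->L'->A->R'->C->plug->C
Char 2 ('F'): step: R->6, L=1; F->plug->F->R->G->L->E->refl->G->L'->F->R'->G->plug->G
Char 3 ('C'): step: R->7, L=1; C->plug->C->R->C->L->D->refl->A->L'->D->R'->B->plug->B
Char 4 ('E'): step: R->0, L->2 (L advanced); E->plug->E->R->D->L->E->refl->G->L'->G->R'->G->plug->G
Char 5 ('H'): step: R->1, L=2; H->plug->H->R->B->L->C->refl->F->L'->E->R'->G->plug->G
Char 6 ('H'): step: R->2, L=2; H->plug->H->R->H->L->A->refl->D->L'->F->R'->D->plug->D

D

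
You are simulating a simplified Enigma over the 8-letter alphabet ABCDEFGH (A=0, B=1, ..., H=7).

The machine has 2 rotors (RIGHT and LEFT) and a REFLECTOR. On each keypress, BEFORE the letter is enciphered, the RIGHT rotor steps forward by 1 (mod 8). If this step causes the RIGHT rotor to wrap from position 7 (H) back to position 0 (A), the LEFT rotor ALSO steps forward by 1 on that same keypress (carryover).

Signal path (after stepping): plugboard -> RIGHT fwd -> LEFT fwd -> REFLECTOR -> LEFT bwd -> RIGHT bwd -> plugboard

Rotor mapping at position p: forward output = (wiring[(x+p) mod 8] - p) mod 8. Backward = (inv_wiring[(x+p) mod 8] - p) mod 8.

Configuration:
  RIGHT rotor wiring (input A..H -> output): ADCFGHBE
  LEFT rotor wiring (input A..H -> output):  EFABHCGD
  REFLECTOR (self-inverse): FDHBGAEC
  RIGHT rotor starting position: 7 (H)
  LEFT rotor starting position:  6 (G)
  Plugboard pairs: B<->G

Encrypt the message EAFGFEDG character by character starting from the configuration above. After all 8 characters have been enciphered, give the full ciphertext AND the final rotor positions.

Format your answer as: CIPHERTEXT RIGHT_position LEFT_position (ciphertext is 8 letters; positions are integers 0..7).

Char 1 ('E'): step: R->0, L->7 (L advanced); E->plug->E->R->G->L->D->refl->B->L'->D->R'->B->plug->G
Char 2 ('A'): step: R->1, L=7; A->plug->A->R->C->L->G->refl->E->L'->A->R'->F->plug->F
Char 3 ('F'): step: R->2, L=7; F->plug->F->R->C->L->G->refl->E->L'->A->R'->A->plug->A
Char 4 ('G'): step: R->3, L=7; G->plug->B->R->D->L->B->refl->D->L'->G->R'->D->plug->D
Char 5 ('F'): step: R->4, L=7; F->plug->F->R->H->L->H->refl->C->L'->E->R'->E->plug->E
Char 6 ('E'): step: R->5, L=7; E->plug->E->R->G->L->D->refl->B->L'->D->R'->D->plug->D
Char 7 ('D'): step: R->6, L=7; D->plug->D->R->F->L->A->refl->F->L'->B->R'->H->plug->H
Char 8 ('G'): step: R->7, L=7; G->plug->B->R->B->L->F->refl->A->L'->F->R'->A->plug->A
Final: ciphertext=GFADEDHA, RIGHT=7, LEFT=7

Answer: GFADEDHA 7 7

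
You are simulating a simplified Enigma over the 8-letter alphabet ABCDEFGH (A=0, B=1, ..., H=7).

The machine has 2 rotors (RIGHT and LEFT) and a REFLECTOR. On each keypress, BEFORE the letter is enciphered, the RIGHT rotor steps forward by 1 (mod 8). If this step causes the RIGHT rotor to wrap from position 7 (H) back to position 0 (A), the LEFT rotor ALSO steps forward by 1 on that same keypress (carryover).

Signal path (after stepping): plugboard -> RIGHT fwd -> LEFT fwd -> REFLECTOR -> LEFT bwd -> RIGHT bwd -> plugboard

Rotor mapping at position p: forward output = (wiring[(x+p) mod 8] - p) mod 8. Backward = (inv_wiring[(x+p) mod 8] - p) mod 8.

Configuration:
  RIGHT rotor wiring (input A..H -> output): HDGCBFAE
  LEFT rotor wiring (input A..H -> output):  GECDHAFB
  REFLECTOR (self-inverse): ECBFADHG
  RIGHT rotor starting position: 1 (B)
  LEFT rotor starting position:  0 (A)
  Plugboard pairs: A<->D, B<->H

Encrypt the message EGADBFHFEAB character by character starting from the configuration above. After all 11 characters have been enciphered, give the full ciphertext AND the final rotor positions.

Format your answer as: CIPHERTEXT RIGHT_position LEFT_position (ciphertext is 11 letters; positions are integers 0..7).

Char 1 ('E'): step: R->2, L=0; E->plug->E->R->G->L->F->refl->D->L'->D->R'->D->plug->A
Char 2 ('G'): step: R->3, L=0; G->plug->G->R->A->L->G->refl->H->L'->E->R'->F->plug->F
Char 3 ('A'): step: R->4, L=0; A->plug->D->R->A->L->G->refl->H->L'->E->R'->C->plug->C
Char 4 ('D'): step: R->5, L=0; D->plug->A->R->A->L->G->refl->H->L'->E->R'->H->plug->B
Char 5 ('B'): step: R->6, L=0; B->plug->H->R->H->L->B->refl->C->L'->C->R'->A->plug->D
Char 6 ('F'): step: R->7, L=0; F->plug->F->R->C->L->C->refl->B->L'->H->R'->D->plug->A
Char 7 ('H'): step: R->0, L->1 (L advanced); H->plug->B->R->D->L->G->refl->H->L'->E->R'->H->plug->B
Char 8 ('F'): step: R->1, L=1; F->plug->F->R->H->L->F->refl->D->L'->A->R'->D->plug->A
Char 9 ('E'): step: R->2, L=1; E->plug->E->R->G->L->A->refl->E->L'->F->R'->G->plug->G
Char 10 ('A'): step: R->3, L=1; A->plug->D->R->F->L->E->refl->A->L'->G->R'->B->plug->H
Char 11 ('B'): step: R->4, L=1; B->plug->H->R->G->L->A->refl->E->L'->F->R'->A->plug->D
Final: ciphertext=AFCBDABAGHD, RIGHT=4, LEFT=1

Answer: AFCBDABAGHD 4 1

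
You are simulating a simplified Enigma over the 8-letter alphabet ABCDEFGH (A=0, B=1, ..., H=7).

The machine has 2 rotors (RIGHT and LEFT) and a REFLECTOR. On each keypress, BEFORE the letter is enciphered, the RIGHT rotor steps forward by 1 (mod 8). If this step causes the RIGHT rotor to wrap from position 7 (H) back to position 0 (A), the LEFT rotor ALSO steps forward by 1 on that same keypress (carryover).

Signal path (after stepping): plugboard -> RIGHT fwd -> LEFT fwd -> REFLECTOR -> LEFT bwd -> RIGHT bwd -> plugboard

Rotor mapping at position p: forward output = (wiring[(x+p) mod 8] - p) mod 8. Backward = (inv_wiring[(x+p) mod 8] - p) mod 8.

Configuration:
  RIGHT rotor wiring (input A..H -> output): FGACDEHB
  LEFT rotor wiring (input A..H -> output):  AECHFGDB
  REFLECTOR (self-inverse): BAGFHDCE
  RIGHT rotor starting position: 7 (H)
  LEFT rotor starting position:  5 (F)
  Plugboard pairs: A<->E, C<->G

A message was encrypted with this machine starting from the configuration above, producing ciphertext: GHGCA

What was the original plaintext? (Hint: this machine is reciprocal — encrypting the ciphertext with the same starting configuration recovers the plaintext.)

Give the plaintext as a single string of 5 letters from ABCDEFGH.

Char 1 ('G'): step: R->0, L->6 (L advanced); G->plug->C->R->A->L->F->refl->D->L'->B->R'->H->plug->H
Char 2 ('H'): step: R->1, L=6; H->plug->H->R->E->L->E->refl->H->L'->G->R'->F->plug->F
Char 3 ('G'): step: R->2, L=6; G->plug->C->R->B->L->D->refl->F->L'->A->R'->B->plug->B
Char 4 ('C'): step: R->3, L=6; C->plug->G->R->D->L->G->refl->C->L'->C->R'->F->plug->F
Char 5 ('A'): step: R->4, L=6; A->plug->E->R->B->L->D->refl->F->L'->A->R'->B->plug->B

Answer: HFBFB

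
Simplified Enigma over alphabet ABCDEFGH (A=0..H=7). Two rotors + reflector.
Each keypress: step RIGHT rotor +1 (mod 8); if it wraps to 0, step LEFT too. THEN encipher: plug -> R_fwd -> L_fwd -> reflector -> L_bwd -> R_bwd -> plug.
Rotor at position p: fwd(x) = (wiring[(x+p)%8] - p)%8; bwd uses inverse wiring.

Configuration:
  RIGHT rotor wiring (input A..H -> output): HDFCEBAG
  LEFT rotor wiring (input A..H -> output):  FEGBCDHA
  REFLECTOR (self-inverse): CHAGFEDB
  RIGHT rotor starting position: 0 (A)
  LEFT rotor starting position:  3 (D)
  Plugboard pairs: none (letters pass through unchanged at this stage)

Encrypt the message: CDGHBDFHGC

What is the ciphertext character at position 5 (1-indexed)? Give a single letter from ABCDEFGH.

Char 1 ('C'): step: R->1, L=3; C->plug->C->R->B->L->H->refl->B->L'->G->R'->H->plug->H
Char 2 ('D'): step: R->2, L=3; D->plug->D->R->H->L->D->refl->G->L'->A->R'->B->plug->B
Char 3 ('G'): step: R->3, L=3; G->plug->G->R->A->L->G->refl->D->L'->H->R'->A->plug->A
Char 4 ('H'): step: R->4, L=3; H->plug->H->R->G->L->B->refl->H->L'->B->R'->G->plug->G
Char 5 ('B'): step: R->5, L=3; B->plug->B->R->D->L->E->refl->F->L'->E->R'->A->plug->A

A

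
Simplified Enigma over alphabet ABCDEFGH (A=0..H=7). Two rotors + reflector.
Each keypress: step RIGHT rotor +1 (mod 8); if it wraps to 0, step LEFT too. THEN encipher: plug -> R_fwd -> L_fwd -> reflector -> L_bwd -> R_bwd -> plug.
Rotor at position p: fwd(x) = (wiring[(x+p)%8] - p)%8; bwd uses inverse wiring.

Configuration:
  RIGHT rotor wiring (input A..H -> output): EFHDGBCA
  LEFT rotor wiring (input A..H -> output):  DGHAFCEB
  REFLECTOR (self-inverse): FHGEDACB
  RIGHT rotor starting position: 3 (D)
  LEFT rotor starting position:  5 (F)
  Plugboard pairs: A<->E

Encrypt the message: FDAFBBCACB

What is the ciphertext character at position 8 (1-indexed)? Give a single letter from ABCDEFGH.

Char 1 ('F'): step: R->4, L=5; F->plug->F->R->B->L->H->refl->B->L'->E->R'->D->plug->D
Char 2 ('D'): step: R->5, L=5; D->plug->D->R->H->L->A->refl->F->L'->A->R'->E->plug->A
Char 3 ('A'): step: R->6, L=5; A->plug->E->R->B->L->H->refl->B->L'->E->R'->A->plug->E
Char 4 ('F'): step: R->7, L=5; F->plug->F->R->H->L->A->refl->F->L'->A->R'->D->plug->D
Char 5 ('B'): step: R->0, L->6 (L advanced); B->plug->B->R->F->L->C->refl->G->L'->A->R'->H->plug->H
Char 6 ('B'): step: R->1, L=6; B->plug->B->R->G->L->H->refl->B->L'->E->R'->A->plug->E
Char 7 ('C'): step: R->2, L=6; C->plug->C->R->E->L->B->refl->H->L'->G->R'->F->plug->F
Char 8 ('A'): step: R->3, L=6; A->plug->E->R->F->L->C->refl->G->L'->A->R'->A->plug->E

E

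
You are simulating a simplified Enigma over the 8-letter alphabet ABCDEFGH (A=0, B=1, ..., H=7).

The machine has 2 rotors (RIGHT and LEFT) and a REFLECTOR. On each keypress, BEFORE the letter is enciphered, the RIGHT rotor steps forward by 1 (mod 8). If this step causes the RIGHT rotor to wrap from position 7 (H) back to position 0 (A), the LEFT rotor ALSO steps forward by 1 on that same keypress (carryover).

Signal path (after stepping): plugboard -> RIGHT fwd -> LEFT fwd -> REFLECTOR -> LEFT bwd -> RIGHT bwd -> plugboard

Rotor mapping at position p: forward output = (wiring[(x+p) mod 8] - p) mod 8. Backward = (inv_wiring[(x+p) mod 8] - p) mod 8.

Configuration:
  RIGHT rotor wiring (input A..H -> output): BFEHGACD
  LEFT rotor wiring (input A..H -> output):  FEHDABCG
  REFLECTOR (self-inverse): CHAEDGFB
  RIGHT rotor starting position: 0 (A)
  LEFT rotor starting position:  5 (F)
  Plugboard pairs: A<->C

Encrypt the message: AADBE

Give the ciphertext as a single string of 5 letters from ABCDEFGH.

Answer: FCECF

Derivation:
Char 1 ('A'): step: R->1, L=5; A->plug->C->R->G->L->G->refl->F->L'->B->R'->F->plug->F
Char 2 ('A'): step: R->2, L=5; A->plug->C->R->E->L->H->refl->B->L'->C->R'->A->plug->C
Char 3 ('D'): step: R->3, L=5; D->plug->D->R->H->L->D->refl->E->L'->A->R'->E->plug->E
Char 4 ('B'): step: R->4, L=5; B->plug->B->R->E->L->H->refl->B->L'->C->R'->A->plug->C
Char 5 ('E'): step: R->5, L=5; E->plug->E->R->A->L->E->refl->D->L'->H->R'->F->plug->F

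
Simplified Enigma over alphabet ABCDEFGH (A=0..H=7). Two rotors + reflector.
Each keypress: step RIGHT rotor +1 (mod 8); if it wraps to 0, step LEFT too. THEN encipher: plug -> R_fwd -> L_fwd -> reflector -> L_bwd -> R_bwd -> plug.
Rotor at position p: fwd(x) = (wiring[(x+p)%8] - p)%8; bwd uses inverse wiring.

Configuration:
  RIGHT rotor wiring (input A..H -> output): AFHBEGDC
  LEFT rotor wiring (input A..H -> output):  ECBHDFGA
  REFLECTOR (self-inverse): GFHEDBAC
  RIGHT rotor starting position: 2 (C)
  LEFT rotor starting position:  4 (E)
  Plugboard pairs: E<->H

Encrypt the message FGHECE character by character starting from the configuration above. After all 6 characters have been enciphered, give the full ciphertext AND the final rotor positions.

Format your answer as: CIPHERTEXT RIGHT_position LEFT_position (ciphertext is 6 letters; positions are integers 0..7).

Answer: ECFCBB 0 5

Derivation:
Char 1 ('F'): step: R->3, L=4; F->plug->F->R->F->L->G->refl->A->L'->E->R'->H->plug->E
Char 2 ('G'): step: R->4, L=4; G->plug->G->R->D->L->E->refl->D->L'->H->R'->C->plug->C
Char 3 ('H'): step: R->5, L=4; H->plug->E->R->A->L->H->refl->C->L'->C->R'->F->plug->F
Char 4 ('E'): step: R->6, L=4; E->plug->H->R->A->L->H->refl->C->L'->C->R'->C->plug->C
Char 5 ('C'): step: R->7, L=4; C->plug->C->R->G->L->F->refl->B->L'->B->R'->B->plug->B
Char 6 ('E'): step: R->0, L->5 (L advanced); E->plug->H->R->C->L->D->refl->E->L'->F->R'->B->plug->B
Final: ciphertext=ECFCBB, RIGHT=0, LEFT=5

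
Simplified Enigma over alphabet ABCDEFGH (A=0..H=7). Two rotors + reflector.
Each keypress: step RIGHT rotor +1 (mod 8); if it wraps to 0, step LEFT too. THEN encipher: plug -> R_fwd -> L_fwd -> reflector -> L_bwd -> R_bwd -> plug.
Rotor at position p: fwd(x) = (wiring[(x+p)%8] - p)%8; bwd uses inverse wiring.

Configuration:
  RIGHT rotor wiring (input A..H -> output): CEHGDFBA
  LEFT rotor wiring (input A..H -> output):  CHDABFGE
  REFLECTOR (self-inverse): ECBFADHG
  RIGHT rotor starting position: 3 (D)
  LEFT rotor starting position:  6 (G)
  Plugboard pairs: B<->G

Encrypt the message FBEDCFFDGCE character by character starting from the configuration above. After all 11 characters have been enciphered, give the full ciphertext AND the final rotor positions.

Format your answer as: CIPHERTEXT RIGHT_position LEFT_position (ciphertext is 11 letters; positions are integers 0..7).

Answer: HEHHDHEFFFF 6 7

Derivation:
Char 1 ('F'): step: R->4, L=6; F->plug->F->R->A->L->A->refl->E->L'->C->R'->H->plug->H
Char 2 ('B'): step: R->5, L=6; B->plug->G->R->B->L->G->refl->H->L'->H->R'->E->plug->E
Char 3 ('E'): step: R->6, L=6; E->plug->E->R->B->L->G->refl->H->L'->H->R'->H->plug->H
Char 4 ('D'): step: R->7, L=6; D->plug->D->R->A->L->A->refl->E->L'->C->R'->H->plug->H
Char 5 ('C'): step: R->0, L->7 (L advanced); C->plug->C->R->H->L->H->refl->G->L'->G->R'->D->plug->D
Char 6 ('F'): step: R->1, L=7; F->plug->F->R->A->L->F->refl->D->L'->B->R'->H->plug->H
Char 7 ('F'): step: R->2, L=7; F->plug->F->R->G->L->G->refl->H->L'->H->R'->E->plug->E
Char 8 ('D'): step: R->3, L=7; D->plug->D->R->G->L->G->refl->H->L'->H->R'->F->plug->F
Char 9 ('G'): step: R->4, L=7; G->plug->B->R->B->L->D->refl->F->L'->A->R'->F->plug->F
Char 10 ('C'): step: R->5, L=7; C->plug->C->R->D->L->E->refl->A->L'->C->R'->F->plug->F
Char 11 ('E'): step: R->6, L=7; E->plug->E->R->B->L->D->refl->F->L'->A->R'->F->plug->F
Final: ciphertext=HEHHDHEFFFF, RIGHT=6, LEFT=7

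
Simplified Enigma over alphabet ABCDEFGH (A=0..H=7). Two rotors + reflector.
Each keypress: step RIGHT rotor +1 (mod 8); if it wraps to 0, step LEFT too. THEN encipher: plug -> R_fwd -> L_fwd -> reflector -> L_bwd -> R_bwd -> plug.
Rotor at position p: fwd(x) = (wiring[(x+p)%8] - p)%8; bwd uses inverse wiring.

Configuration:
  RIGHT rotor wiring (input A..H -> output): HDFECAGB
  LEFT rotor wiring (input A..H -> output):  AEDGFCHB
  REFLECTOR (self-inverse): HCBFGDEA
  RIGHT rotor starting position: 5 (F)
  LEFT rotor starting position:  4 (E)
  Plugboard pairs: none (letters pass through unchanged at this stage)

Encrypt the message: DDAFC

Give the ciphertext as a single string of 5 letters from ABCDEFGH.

Answer: FEDAA

Derivation:
Char 1 ('D'): step: R->6, L=4; D->plug->D->R->F->L->A->refl->H->L'->G->R'->F->plug->F
Char 2 ('D'): step: R->7, L=4; D->plug->D->R->G->L->H->refl->A->L'->F->R'->E->plug->E
Char 3 ('A'): step: R->0, L->5 (L advanced); A->plug->A->R->H->L->A->refl->H->L'->E->R'->D->plug->D
Char 4 ('F'): step: R->1, L=5; F->plug->F->R->F->L->G->refl->E->L'->C->R'->A->plug->A
Char 5 ('C'): step: R->2, L=5; C->plug->C->R->A->L->F->refl->D->L'->D->R'->A->plug->A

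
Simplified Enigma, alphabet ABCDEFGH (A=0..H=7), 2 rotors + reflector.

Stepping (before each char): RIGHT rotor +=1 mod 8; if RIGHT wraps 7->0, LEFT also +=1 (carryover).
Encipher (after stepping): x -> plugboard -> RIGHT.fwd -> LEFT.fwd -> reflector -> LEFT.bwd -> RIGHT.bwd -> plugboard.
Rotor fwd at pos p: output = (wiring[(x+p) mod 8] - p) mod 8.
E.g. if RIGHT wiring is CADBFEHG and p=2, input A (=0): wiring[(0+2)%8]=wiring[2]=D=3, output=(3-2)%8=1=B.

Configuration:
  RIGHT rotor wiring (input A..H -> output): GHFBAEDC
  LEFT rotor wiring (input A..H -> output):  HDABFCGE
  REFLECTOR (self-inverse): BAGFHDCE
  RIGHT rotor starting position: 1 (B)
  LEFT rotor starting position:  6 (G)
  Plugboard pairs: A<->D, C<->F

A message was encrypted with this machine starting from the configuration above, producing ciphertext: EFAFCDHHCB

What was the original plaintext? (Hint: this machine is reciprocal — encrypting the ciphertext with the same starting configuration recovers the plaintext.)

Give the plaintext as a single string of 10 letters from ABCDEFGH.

Char 1 ('E'): step: R->2, L=6; E->plug->E->R->B->L->G->refl->C->L'->E->R'->G->plug->G
Char 2 ('F'): step: R->3, L=6; F->plug->C->R->B->L->G->refl->C->L'->E->R'->G->plug->G
Char 3 ('A'): step: R->4, L=6; A->plug->D->R->G->L->H->refl->E->L'->H->R'->C->plug->F
Char 4 ('F'): step: R->5, L=6; F->plug->C->R->F->L->D->refl->F->L'->D->R'->H->plug->H
Char 5 ('C'): step: R->6, L=6; C->plug->F->R->D->L->F->refl->D->L'->F->R'->A->plug->D
Char 6 ('D'): step: R->7, L=6; D->plug->A->R->D->L->F->refl->D->L'->F->R'->G->plug->G
Char 7 ('H'): step: R->0, L->7 (L advanced); H->plug->H->R->C->L->E->refl->H->L'->H->R'->B->plug->B
Char 8 ('H'): step: R->1, L=7; H->plug->H->R->F->L->G->refl->C->L'->E->R'->B->plug->B
Char 9 ('C'): step: R->2, L=7; C->plug->F->R->A->L->F->refl->D->L'->G->R'->C->plug->F
Char 10 ('B'): step: R->3, L=7; B->plug->B->R->F->L->G->refl->C->L'->E->R'->G->plug->G

Answer: GGFHDGBBFG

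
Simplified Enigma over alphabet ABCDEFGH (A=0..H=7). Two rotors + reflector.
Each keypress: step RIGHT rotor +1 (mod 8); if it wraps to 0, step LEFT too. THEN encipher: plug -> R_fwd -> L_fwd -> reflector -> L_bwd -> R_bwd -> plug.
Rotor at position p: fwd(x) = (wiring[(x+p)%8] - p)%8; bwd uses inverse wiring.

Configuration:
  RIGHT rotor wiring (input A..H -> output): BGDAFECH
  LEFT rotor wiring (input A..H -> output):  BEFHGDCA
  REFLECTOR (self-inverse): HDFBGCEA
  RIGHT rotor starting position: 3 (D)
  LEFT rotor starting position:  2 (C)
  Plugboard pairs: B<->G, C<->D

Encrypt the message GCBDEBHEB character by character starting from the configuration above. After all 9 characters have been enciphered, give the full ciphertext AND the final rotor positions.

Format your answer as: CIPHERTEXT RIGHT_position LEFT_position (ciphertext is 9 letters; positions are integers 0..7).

Answer: CFGECFBCH 4 3

Derivation:
Char 1 ('G'): step: R->4, L=2; G->plug->B->R->A->L->D->refl->B->L'->D->R'->D->plug->C
Char 2 ('C'): step: R->5, L=2; C->plug->D->R->E->L->A->refl->H->L'->G->R'->F->plug->F
Char 3 ('B'): step: R->6, L=2; B->plug->G->R->H->L->C->refl->F->L'->B->R'->B->plug->G
Char 4 ('D'): step: R->7, L=2; D->plug->C->R->H->L->C->refl->F->L'->B->R'->E->plug->E
Char 5 ('E'): step: R->0, L->3 (L advanced); E->plug->E->R->F->L->G->refl->E->L'->A->R'->D->plug->C
Char 6 ('B'): step: R->1, L=3; B->plug->G->R->G->L->B->refl->D->L'->B->R'->F->plug->F
Char 7 ('H'): step: R->2, L=3; H->plug->H->R->E->L->F->refl->C->L'->H->R'->G->plug->B
Char 8 ('E'): step: R->3, L=3; E->plug->E->R->E->L->F->refl->C->L'->H->R'->D->plug->C
Char 9 ('B'): step: R->4, L=3; B->plug->G->R->H->L->C->refl->F->L'->E->R'->H->plug->H
Final: ciphertext=CFGECFBCH, RIGHT=4, LEFT=3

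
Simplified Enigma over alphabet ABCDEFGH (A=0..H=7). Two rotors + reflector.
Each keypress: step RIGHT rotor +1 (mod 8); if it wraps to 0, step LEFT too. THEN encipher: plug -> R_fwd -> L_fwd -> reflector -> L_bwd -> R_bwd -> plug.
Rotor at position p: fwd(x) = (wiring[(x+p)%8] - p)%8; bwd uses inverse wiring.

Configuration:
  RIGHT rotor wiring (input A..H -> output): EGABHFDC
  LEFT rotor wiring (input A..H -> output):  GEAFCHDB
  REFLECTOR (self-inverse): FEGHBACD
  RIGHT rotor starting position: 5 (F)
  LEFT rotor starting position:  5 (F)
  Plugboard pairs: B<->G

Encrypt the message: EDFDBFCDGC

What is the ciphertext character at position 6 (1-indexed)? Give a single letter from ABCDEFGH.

Char 1 ('E'): step: R->6, L=5; E->plug->E->R->C->L->E->refl->B->L'->D->R'->F->plug->F
Char 2 ('D'): step: R->7, L=5; D->plug->D->R->B->L->G->refl->C->L'->A->R'->F->plug->F
Char 3 ('F'): step: R->0, L->6 (L advanced); F->plug->F->R->F->L->H->refl->D->L'->B->R'->D->plug->D
Char 4 ('D'): step: R->1, L=6; D->plug->D->R->G->L->E->refl->B->L'->H->R'->B->plug->G
Char 5 ('B'): step: R->2, L=6; B->plug->G->R->C->L->A->refl->F->L'->A->R'->F->plug->F
Char 6 ('F'): step: R->3, L=6; F->plug->F->R->B->L->D->refl->H->L'->F->R'->H->plug->H

H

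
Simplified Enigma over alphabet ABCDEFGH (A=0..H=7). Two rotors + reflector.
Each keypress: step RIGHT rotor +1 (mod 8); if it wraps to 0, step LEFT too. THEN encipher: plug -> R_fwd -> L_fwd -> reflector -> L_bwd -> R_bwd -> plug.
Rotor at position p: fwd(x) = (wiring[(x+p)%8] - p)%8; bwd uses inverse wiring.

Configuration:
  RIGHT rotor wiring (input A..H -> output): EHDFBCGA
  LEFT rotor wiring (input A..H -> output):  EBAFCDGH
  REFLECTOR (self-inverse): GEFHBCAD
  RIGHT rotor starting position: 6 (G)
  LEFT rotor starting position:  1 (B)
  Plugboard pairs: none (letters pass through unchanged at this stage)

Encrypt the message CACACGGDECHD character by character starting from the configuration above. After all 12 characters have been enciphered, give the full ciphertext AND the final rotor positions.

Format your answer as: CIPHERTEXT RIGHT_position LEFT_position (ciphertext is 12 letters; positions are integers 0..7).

Answer: ECHCFHEFBEEC 2 3

Derivation:
Char 1 ('C'): step: R->7, L=1; C->plug->C->R->A->L->A->refl->G->L'->G->R'->E->plug->E
Char 2 ('A'): step: R->0, L->2 (L advanced); A->plug->A->R->E->L->E->refl->B->L'->D->R'->C->plug->C
Char 3 ('C'): step: R->1, L=2; C->plug->C->R->E->L->E->refl->B->L'->D->R'->H->plug->H
Char 4 ('A'): step: R->2, L=2; A->plug->A->R->B->L->D->refl->H->L'->H->R'->C->plug->C
Char 5 ('C'): step: R->3, L=2; C->plug->C->R->H->L->H->refl->D->L'->B->R'->F->plug->F
Char 6 ('G'): step: R->4, L=2; G->plug->G->R->H->L->H->refl->D->L'->B->R'->H->plug->H
Char 7 ('G'): step: R->5, L=2; G->plug->G->R->A->L->G->refl->A->L'->C->R'->E->plug->E
Char 8 ('D'): step: R->6, L=2; D->plug->D->R->B->L->D->refl->H->L'->H->R'->F->plug->F
Char 9 ('E'): step: R->7, L=2; E->plug->E->R->G->L->C->refl->F->L'->F->R'->B->plug->B
Char 10 ('C'): step: R->0, L->3 (L advanced); C->plug->C->R->D->L->D->refl->H->L'->B->R'->E->plug->E
Char 11 ('H'): step: R->1, L=3; H->plug->H->R->D->L->D->refl->H->L'->B->R'->E->plug->E
Char 12 ('D'): step: R->2, L=3; D->plug->D->R->A->L->C->refl->F->L'->H->R'->C->plug->C
Final: ciphertext=ECHCFHEFBEEC, RIGHT=2, LEFT=3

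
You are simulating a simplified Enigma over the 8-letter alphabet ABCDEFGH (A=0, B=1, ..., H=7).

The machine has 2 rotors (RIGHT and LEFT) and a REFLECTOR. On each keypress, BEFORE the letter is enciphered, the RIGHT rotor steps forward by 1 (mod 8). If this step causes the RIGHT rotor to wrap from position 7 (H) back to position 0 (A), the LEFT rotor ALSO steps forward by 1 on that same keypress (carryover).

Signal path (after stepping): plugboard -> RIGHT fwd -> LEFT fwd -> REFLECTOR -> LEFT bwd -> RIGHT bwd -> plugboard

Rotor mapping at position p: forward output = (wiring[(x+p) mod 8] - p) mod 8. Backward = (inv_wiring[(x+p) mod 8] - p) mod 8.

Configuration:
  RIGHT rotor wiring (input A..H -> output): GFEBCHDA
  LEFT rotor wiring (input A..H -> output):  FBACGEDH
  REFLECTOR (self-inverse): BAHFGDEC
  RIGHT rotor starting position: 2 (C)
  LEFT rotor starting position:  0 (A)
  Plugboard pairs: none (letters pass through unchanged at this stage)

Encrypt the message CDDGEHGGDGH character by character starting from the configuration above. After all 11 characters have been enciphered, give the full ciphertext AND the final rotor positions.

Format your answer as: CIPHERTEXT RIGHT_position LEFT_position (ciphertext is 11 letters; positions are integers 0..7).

Char 1 ('C'): step: R->3, L=0; C->plug->C->R->E->L->G->refl->E->L'->F->R'->E->plug->E
Char 2 ('D'): step: R->4, L=0; D->plug->D->R->E->L->G->refl->E->L'->F->R'->H->plug->H
Char 3 ('D'): step: R->5, L=0; D->plug->D->R->B->L->B->refl->A->L'->C->R'->A->plug->A
Char 4 ('G'): step: R->6, L=0; G->plug->G->R->E->L->G->refl->E->L'->F->R'->A->plug->A
Char 5 ('E'): step: R->7, L=0; E->plug->E->R->C->L->A->refl->B->L'->B->R'->A->plug->A
Char 6 ('H'): step: R->0, L->1 (L advanced); H->plug->H->R->A->L->A->refl->B->L'->C->R'->E->plug->E
Char 7 ('G'): step: R->1, L=1; G->plug->G->R->H->L->E->refl->G->L'->G->R'->E->plug->E
Char 8 ('G'): step: R->2, L=1; G->plug->G->R->E->L->D->refl->F->L'->D->R'->H->plug->H
Char 9 ('D'): step: R->3, L=1; D->plug->D->R->A->L->A->refl->B->L'->C->R'->G->plug->G
Char 10 ('G'): step: R->4, L=1; G->plug->G->R->A->L->A->refl->B->L'->C->R'->E->plug->E
Char 11 ('H'): step: R->5, L=1; H->plug->H->R->F->L->C->refl->H->L'->B->R'->D->plug->D
Final: ciphertext=EHAAAEEHGED, RIGHT=5, LEFT=1

Answer: EHAAAEEHGED 5 1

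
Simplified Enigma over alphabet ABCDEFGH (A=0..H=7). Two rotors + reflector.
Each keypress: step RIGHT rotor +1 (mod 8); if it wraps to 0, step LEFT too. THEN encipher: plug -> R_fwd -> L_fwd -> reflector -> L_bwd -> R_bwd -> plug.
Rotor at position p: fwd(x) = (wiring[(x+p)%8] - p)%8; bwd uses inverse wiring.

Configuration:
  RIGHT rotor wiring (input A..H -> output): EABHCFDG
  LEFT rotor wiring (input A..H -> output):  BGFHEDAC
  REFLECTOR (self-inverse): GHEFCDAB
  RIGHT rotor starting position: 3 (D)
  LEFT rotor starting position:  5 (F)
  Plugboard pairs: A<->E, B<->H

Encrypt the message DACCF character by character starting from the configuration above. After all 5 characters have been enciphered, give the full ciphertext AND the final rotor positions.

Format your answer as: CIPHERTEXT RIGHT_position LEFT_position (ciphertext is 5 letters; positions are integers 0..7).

Answer: HHADE 0 6

Derivation:
Char 1 ('D'): step: R->4, L=5; D->plug->D->R->C->L->F->refl->D->L'->B->R'->B->plug->H
Char 2 ('A'): step: R->5, L=5; A->plug->E->R->D->L->E->refl->C->L'->G->R'->B->plug->H
Char 3 ('C'): step: R->6, L=5; C->plug->C->R->G->L->C->refl->E->L'->D->R'->E->plug->A
Char 4 ('C'): step: R->7, L=5; C->plug->C->R->B->L->D->refl->F->L'->C->R'->D->plug->D
Char 5 ('F'): step: R->0, L->6 (L advanced); F->plug->F->R->F->L->B->refl->H->L'->E->R'->A->plug->E
Final: ciphertext=HHADE, RIGHT=0, LEFT=6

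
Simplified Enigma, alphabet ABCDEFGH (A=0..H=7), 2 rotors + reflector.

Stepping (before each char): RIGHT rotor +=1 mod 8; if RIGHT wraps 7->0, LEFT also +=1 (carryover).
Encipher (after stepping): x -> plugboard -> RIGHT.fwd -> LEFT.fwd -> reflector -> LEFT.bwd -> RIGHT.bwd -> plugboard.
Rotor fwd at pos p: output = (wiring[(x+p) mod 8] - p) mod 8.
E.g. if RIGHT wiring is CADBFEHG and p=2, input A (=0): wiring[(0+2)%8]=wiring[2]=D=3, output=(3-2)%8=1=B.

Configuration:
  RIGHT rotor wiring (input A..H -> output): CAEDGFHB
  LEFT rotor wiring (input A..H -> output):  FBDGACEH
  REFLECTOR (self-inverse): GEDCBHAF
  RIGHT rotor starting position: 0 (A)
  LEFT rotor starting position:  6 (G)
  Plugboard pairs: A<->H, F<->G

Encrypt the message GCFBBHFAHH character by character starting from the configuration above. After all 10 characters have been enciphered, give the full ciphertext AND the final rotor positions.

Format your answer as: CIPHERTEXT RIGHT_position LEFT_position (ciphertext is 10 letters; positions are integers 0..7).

Answer: BHHACABBEA 2 7

Derivation:
Char 1 ('G'): step: R->1, L=6; G->plug->F->R->G->L->C->refl->D->L'->D->R'->B->plug->B
Char 2 ('C'): step: R->2, L=6; C->plug->C->R->E->L->F->refl->H->L'->C->R'->A->plug->H
Char 3 ('F'): step: R->3, L=6; F->plug->G->R->F->L->A->refl->G->L'->A->R'->A->plug->H
Char 4 ('B'): step: R->4, L=6; B->plug->B->R->B->L->B->refl->E->L'->H->R'->H->plug->A
Char 5 ('B'): step: R->5, L=6; B->plug->B->R->C->L->H->refl->F->L'->E->R'->C->plug->C
Char 6 ('H'): step: R->6, L=6; H->plug->A->R->B->L->B->refl->E->L'->H->R'->H->plug->A
Char 7 ('F'): step: R->7, L=6; F->plug->G->R->G->L->C->refl->D->L'->D->R'->B->plug->B
Char 8 ('A'): step: R->0, L->7 (L advanced); A->plug->H->R->B->L->G->refl->A->L'->A->R'->B->plug->B
Char 9 ('H'): step: R->1, L=7; H->plug->A->R->H->L->F->refl->H->L'->E->R'->E->plug->E
Char 10 ('H'): step: R->2, L=7; H->plug->A->R->C->L->C->refl->D->L'->G->R'->H->plug->A
Final: ciphertext=BHHACABBEA, RIGHT=2, LEFT=7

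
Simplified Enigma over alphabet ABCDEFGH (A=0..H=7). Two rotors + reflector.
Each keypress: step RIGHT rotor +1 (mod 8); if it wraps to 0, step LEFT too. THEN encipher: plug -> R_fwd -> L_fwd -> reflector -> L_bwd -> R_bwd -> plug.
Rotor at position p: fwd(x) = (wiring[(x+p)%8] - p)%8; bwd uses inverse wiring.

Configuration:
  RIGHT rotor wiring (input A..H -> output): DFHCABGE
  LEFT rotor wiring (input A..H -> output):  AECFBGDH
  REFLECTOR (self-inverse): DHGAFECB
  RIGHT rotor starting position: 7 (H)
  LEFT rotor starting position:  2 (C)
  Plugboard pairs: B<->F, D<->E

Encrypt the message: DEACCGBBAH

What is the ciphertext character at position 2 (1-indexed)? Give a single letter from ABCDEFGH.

Char 1 ('D'): step: R->0, L->3 (L advanced); D->plug->E->R->A->L->C->refl->G->L'->B->R'->F->plug->B
Char 2 ('E'): step: R->1, L=3; E->plug->D->R->H->L->H->refl->B->L'->G->R'->B->plug->F

F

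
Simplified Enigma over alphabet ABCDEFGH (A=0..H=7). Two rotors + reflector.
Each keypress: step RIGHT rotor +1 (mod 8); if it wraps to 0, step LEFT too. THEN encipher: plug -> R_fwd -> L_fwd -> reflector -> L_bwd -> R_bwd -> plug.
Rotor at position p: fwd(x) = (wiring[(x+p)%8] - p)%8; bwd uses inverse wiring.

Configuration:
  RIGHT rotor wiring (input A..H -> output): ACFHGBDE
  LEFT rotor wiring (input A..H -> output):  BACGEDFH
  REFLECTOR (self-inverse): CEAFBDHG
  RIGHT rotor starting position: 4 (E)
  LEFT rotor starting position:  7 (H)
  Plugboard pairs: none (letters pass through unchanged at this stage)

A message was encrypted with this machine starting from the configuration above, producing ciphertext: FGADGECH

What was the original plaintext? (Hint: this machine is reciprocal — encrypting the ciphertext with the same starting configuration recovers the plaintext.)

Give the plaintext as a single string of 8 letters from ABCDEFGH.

Answer: HFCGHFFC

Derivation:
Char 1 ('F'): step: R->5, L=7; F->plug->F->R->A->L->A->refl->C->L'->B->R'->H->plug->H
Char 2 ('G'): step: R->6, L=7; G->plug->G->R->A->L->A->refl->C->L'->B->R'->F->plug->F
Char 3 ('A'): step: R->7, L=7; A->plug->A->R->F->L->F->refl->D->L'->D->R'->C->plug->C
Char 4 ('D'): step: R->0, L->0 (L advanced); D->plug->D->R->H->L->H->refl->G->L'->D->R'->G->plug->G
Char 5 ('G'): step: R->1, L=0; G->plug->G->R->D->L->G->refl->H->L'->H->R'->H->plug->H
Char 6 ('E'): step: R->2, L=0; E->plug->E->R->B->L->A->refl->C->L'->C->R'->F->plug->F
Char 7 ('C'): step: R->3, L=0; C->plug->C->R->G->L->F->refl->D->L'->F->R'->F->plug->F
Char 8 ('H'): step: R->4, L=0; H->plug->H->R->D->L->G->refl->H->L'->H->R'->C->plug->C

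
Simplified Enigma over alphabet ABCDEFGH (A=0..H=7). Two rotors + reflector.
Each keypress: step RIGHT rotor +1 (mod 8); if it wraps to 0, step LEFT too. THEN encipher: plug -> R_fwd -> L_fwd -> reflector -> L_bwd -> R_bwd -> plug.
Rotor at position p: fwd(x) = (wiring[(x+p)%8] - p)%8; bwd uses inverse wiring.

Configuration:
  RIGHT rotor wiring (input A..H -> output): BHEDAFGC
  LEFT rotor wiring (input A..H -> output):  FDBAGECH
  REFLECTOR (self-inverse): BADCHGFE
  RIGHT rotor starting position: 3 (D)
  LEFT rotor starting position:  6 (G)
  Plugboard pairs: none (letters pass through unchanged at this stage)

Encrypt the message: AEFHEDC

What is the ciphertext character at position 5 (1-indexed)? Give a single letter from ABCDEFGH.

Char 1 ('A'): step: R->4, L=6; A->plug->A->R->E->L->D->refl->C->L'->F->R'->E->plug->E
Char 2 ('E'): step: R->5, L=6; E->plug->E->R->C->L->H->refl->E->L'->A->R'->A->plug->A
Char 3 ('F'): step: R->6, L=6; F->plug->F->R->F->L->C->refl->D->L'->E->R'->B->plug->B
Char 4 ('H'): step: R->7, L=6; H->plug->H->R->H->L->G->refl->F->L'->D->R'->A->plug->A
Char 5 ('E'): step: R->0, L->7 (L advanced); E->plug->E->R->A->L->A->refl->B->L'->E->R'->C->plug->C

C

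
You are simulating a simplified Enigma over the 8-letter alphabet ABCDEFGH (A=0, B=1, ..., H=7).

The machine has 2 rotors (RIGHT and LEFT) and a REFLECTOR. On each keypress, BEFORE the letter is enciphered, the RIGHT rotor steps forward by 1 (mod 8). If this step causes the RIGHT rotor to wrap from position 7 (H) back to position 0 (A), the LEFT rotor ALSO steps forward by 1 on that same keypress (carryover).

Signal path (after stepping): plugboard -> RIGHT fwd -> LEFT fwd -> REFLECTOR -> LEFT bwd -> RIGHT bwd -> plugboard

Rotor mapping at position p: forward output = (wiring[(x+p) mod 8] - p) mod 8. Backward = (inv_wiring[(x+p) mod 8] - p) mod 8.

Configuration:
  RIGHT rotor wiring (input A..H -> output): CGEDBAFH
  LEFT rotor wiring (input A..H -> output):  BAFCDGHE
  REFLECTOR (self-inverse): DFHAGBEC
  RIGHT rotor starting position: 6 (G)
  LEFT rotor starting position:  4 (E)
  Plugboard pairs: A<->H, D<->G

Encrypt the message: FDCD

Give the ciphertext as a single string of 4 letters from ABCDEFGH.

Answer: BCAG

Derivation:
Char 1 ('F'): step: R->7, L=4; F->plug->F->R->C->L->D->refl->A->L'->D->R'->B->plug->B
Char 2 ('D'): step: R->0, L->5 (L advanced); D->plug->G->R->F->L->A->refl->D->L'->E->R'->C->plug->C
Char 3 ('C'): step: R->1, L=5; C->plug->C->R->C->L->H->refl->C->L'->B->R'->H->plug->A
Char 4 ('D'): step: R->2, L=5; D->plug->G->R->A->L->B->refl->F->L'->G->R'->D->plug->G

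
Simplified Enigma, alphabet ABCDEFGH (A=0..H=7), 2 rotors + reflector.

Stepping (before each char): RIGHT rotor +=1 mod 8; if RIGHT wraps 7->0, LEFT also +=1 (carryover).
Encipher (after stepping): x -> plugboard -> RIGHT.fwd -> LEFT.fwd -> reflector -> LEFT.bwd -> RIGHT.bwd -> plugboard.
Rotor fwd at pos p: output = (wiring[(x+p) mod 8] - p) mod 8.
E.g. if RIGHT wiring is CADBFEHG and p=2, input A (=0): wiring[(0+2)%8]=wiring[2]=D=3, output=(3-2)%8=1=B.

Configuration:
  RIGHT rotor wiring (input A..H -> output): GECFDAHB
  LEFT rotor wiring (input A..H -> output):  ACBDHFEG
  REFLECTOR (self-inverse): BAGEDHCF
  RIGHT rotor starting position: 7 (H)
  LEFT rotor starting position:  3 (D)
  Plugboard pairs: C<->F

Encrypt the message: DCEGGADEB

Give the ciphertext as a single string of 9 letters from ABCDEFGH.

Answer: EEBAACCBH

Derivation:
Char 1 ('D'): step: R->0, L->4 (L advanced); D->plug->D->R->F->L->G->refl->C->L'->D->R'->E->plug->E
Char 2 ('C'): step: R->1, L=4; C->plug->F->R->G->L->F->refl->H->L'->H->R'->E->plug->E
Char 3 ('E'): step: R->2, L=4; E->plug->E->R->F->L->G->refl->C->L'->D->R'->B->plug->B
Char 4 ('G'): step: R->3, L=4; G->plug->G->R->B->L->B->refl->A->L'->C->R'->A->plug->A
Char 5 ('G'): step: R->4, L=4; G->plug->G->R->G->L->F->refl->H->L'->H->R'->A->plug->A
Char 6 ('A'): step: R->5, L=4; A->plug->A->R->D->L->C->refl->G->L'->F->R'->F->plug->C
Char 7 ('D'): step: R->6, L=4; D->plug->D->R->G->L->F->refl->H->L'->H->R'->F->plug->C
Char 8 ('E'): step: R->7, L=4; E->plug->E->R->G->L->F->refl->H->L'->H->R'->B->plug->B
Char 9 ('B'): step: R->0, L->5 (L advanced); B->plug->B->R->E->L->F->refl->H->L'->B->R'->H->plug->H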